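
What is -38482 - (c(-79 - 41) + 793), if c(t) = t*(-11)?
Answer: -40595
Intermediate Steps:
c(t) = -11*t
-38482 - (c(-79 - 41) + 793) = -38482 - (-11*(-79 - 41) + 793) = -38482 - (-11*(-120) + 793) = -38482 - (1320 + 793) = -38482 - 1*2113 = -38482 - 2113 = -40595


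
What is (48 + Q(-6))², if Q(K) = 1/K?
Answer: 82369/36 ≈ 2288.0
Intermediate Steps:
(48 + Q(-6))² = (48 + 1/(-6))² = (48 - ⅙)² = (287/6)² = 82369/36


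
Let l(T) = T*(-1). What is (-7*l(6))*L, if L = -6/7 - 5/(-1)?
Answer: 174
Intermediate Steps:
l(T) = -T
L = 29/7 (L = -6*⅐ - 5*(-1) = -6/7 + 5 = 29/7 ≈ 4.1429)
(-7*l(6))*L = -(-7)*6*(29/7) = -7*(-6)*(29/7) = 42*(29/7) = 174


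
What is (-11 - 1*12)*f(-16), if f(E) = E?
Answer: 368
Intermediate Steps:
(-11 - 1*12)*f(-16) = (-11 - 1*12)*(-16) = (-11 - 12)*(-16) = -23*(-16) = 368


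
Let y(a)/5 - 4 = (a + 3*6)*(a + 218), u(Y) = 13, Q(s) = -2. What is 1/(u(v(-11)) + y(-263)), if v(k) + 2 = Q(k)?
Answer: 1/55158 ≈ 1.8130e-5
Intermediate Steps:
v(k) = -4 (v(k) = -2 - 2 = -4)
y(a) = 20 + 5*(18 + a)*(218 + a) (y(a) = 20 + 5*((a + 3*6)*(a + 218)) = 20 + 5*((a + 18)*(218 + a)) = 20 + 5*((18 + a)*(218 + a)) = 20 + 5*(18 + a)*(218 + a))
1/(u(v(-11)) + y(-263)) = 1/(13 + (19640 + 5*(-263)**2 + 1180*(-263))) = 1/(13 + (19640 + 5*69169 - 310340)) = 1/(13 + (19640 + 345845 - 310340)) = 1/(13 + 55145) = 1/55158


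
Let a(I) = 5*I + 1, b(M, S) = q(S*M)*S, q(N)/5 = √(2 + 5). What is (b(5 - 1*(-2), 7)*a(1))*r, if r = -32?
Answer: -6720*√7 ≈ -17779.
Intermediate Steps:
q(N) = 5*√7 (q(N) = 5*√(2 + 5) = 5*√7)
b(M, S) = 5*S*√7 (b(M, S) = (5*√7)*S = 5*S*√7)
a(I) = 1 + 5*I
(b(5 - 1*(-2), 7)*a(1))*r = ((5*7*√7)*(1 + 5*1))*(-32) = ((35*√7)*(1 + 5))*(-32) = ((35*√7)*6)*(-32) = (210*√7)*(-32) = -6720*√7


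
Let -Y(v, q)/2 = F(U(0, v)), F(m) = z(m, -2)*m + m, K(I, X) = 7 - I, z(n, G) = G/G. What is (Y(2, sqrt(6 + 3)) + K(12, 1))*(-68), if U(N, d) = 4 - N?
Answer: 1428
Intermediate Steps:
z(n, G) = 1
F(m) = 2*m (F(m) = 1*m + m = m + m = 2*m)
Y(v, q) = -16 (Y(v, q) = -4*(4 - 1*0) = -4*(4 + 0) = -4*4 = -2*8 = -16)
(Y(2, sqrt(6 + 3)) + K(12, 1))*(-68) = (-16 + (7 - 1*12))*(-68) = (-16 + (7 - 12))*(-68) = (-16 - 5)*(-68) = -21*(-68) = 1428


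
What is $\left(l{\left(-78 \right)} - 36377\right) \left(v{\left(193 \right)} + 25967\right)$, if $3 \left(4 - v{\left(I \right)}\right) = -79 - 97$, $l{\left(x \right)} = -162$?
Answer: $- \frac{2853293971}{3} \approx -9.511 \cdot 10^{8}$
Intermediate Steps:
$v{\left(I \right)} = \frac{188}{3}$ ($v{\left(I \right)} = 4 - \frac{-79 - 97}{3} = 4 - - \frac{176}{3} = 4 + \frac{176}{3} = \frac{188}{3}$)
$\left(l{\left(-78 \right)} - 36377\right) \left(v{\left(193 \right)} + 25967\right) = \left(-162 - 36377\right) \left(\frac{188}{3} + 25967\right) = \left(-36539\right) \frac{78089}{3} = - \frac{2853293971}{3}$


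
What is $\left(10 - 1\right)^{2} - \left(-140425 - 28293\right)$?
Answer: $168799$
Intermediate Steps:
$\left(10 - 1\right)^{2} - \left(-140425 - 28293\right) = 9^{2} - \left(-140425 - 28293\right) = 81 - -168718 = 81 + 168718 = 168799$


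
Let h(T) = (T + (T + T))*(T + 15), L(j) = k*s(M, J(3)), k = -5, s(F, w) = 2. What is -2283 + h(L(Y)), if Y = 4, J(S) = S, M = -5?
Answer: -2433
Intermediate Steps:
L(j) = -10 (L(j) = -5*2 = -10)
h(T) = 3*T*(15 + T) (h(T) = (T + 2*T)*(15 + T) = (3*T)*(15 + T) = 3*T*(15 + T))
-2283 + h(L(Y)) = -2283 + 3*(-10)*(15 - 10) = -2283 + 3*(-10)*5 = -2283 - 150 = -2433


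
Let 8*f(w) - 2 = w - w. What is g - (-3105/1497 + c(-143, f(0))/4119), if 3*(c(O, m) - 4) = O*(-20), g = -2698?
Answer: -16624897447/6166143 ≈ -2696.2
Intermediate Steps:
f(w) = ¼ (f(w) = ¼ + (w - w)/8 = ¼ + (⅛)*0 = ¼ + 0 = ¼)
c(O, m) = 4 - 20*O/3 (c(O, m) = 4 + (O*(-20))/3 = 4 + (-20*O)/3 = 4 - 20*O/3)
g - (-3105/1497 + c(-143, f(0))/4119) = -2698 - (-3105/1497 + (4 - 20/3*(-143))/4119) = -2698 - (-3105*1/1497 + (4 + 2860/3)*(1/4119)) = -2698 - (-1035/499 + (2872/3)*(1/4119)) = -2698 - (-1035/499 + 2872/12357) = -2698 - 1*(-11356367/6166143) = -2698 + 11356367/6166143 = -16624897447/6166143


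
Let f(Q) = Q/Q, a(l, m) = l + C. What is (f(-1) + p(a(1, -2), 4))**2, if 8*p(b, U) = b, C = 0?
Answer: 81/64 ≈ 1.2656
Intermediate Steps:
a(l, m) = l (a(l, m) = l + 0 = l)
p(b, U) = b/8
f(Q) = 1
(f(-1) + p(a(1, -2), 4))**2 = (1 + (1/8)*1)**2 = (1 + 1/8)**2 = (9/8)**2 = 81/64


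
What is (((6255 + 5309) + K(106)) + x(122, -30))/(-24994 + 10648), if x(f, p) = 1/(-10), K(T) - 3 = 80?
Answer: -12941/15940 ≈ -0.81186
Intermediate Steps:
K(T) = 83 (K(T) = 3 + 80 = 83)
x(f, p) = -1/10
(((6255 + 5309) + K(106)) + x(122, -30))/(-24994 + 10648) = (((6255 + 5309) + 83) - 1/10)/(-24994 + 10648) = ((11564 + 83) - 1/10)/(-14346) = (11647 - 1/10)*(-1/14346) = (116469/10)*(-1/14346) = -12941/15940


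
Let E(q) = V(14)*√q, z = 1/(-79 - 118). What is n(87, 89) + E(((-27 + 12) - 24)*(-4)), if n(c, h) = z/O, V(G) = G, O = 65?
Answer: -1/12805 + 28*√39 ≈ 174.86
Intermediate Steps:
z = -1/197 (z = 1/(-197) = -1/197 ≈ -0.0050761)
n(c, h) = -1/12805 (n(c, h) = -1/197/65 = -1/197*1/65 = -1/12805)
E(q) = 14*√q
n(87, 89) + E(((-27 + 12) - 24)*(-4)) = -1/12805 + 14*√(((-27 + 12) - 24)*(-4)) = -1/12805 + 14*√((-15 - 24)*(-4)) = -1/12805 + 14*√(-39*(-4)) = -1/12805 + 14*√156 = -1/12805 + 14*(2*√39) = -1/12805 + 28*√39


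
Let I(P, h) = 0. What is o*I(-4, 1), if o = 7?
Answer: 0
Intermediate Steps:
o*I(-4, 1) = 7*0 = 0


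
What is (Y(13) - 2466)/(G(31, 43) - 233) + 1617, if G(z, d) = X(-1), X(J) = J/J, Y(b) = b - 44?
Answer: 377641/232 ≈ 1627.8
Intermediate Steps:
Y(b) = -44 + b
X(J) = 1
G(z, d) = 1
(Y(13) - 2466)/(G(31, 43) - 233) + 1617 = ((-44 + 13) - 2466)/(1 - 233) + 1617 = (-31 - 2466)/(-232) + 1617 = -2497*(-1/232) + 1617 = 2497/232 + 1617 = 377641/232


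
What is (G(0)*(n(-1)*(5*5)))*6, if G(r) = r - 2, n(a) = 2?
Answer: -600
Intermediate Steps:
G(r) = -2 + r
(G(0)*(n(-1)*(5*5)))*6 = ((-2 + 0)*(2*(5*5)))*6 = -4*25*6 = -2*50*6 = -100*6 = -600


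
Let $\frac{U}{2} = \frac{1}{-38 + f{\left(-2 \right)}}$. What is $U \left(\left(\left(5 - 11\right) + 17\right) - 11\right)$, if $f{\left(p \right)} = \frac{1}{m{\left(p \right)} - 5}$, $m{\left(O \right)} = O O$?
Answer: $0$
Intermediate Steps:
$m{\left(O \right)} = O^{2}$
$f{\left(p \right)} = \frac{1}{-5 + p^{2}}$ ($f{\left(p \right)} = \frac{1}{p^{2} - 5} = \frac{1}{-5 + p^{2}}$)
$U = - \frac{2}{39}$ ($U = \frac{2}{-38 + \frac{1}{-5 + \left(-2\right)^{2}}} = \frac{2}{-38 + \frac{1}{-5 + 4}} = \frac{2}{-38 + \frac{1}{-1}} = \frac{2}{-38 - 1} = \frac{2}{-39} = 2 \left(- \frac{1}{39}\right) = - \frac{2}{39} \approx -0.051282$)
$U \left(\left(\left(5 - 11\right) + 17\right) - 11\right) = - \frac{2 \left(\left(\left(5 - 11\right) + 17\right) - 11\right)}{39} = - \frac{2 \left(\left(-6 + 17\right) - 11\right)}{39} = - \frac{2 \left(11 - 11\right)}{39} = \left(- \frac{2}{39}\right) 0 = 0$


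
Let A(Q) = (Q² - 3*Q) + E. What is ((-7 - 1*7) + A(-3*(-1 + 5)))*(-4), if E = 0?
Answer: -664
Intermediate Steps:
A(Q) = Q² - 3*Q (A(Q) = (Q² - 3*Q) + 0 = Q² - 3*Q)
((-7 - 1*7) + A(-3*(-1 + 5)))*(-4) = ((-7 - 1*7) + (-3*(-1 + 5))*(-3 - 3*(-1 + 5)))*(-4) = ((-7 - 7) + (-3*4)*(-3 - 3*4))*(-4) = (-14 - 12*(-3 - 12))*(-4) = (-14 - 12*(-15))*(-4) = (-14 + 180)*(-4) = 166*(-4) = -664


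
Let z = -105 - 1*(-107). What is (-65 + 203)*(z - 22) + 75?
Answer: -2685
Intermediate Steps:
z = 2 (z = -105 + 107 = 2)
(-65 + 203)*(z - 22) + 75 = (-65 + 203)*(2 - 22) + 75 = 138*(-20) + 75 = -2760 + 75 = -2685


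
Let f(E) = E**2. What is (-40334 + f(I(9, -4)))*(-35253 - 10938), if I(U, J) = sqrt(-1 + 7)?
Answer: 1862790648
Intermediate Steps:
I(U, J) = sqrt(6)
(-40334 + f(I(9, -4)))*(-35253 - 10938) = (-40334 + (sqrt(6))**2)*(-35253 - 10938) = (-40334 + 6)*(-46191) = -40328*(-46191) = 1862790648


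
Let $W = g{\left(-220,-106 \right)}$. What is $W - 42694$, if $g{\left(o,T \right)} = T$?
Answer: $-42800$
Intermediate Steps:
$W = -106$
$W - 42694 = -106 - 42694 = -42800$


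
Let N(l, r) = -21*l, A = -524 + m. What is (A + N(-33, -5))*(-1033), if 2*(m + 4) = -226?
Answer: -53716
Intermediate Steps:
m = -117 (m = -4 + (½)*(-226) = -4 - 113 = -117)
A = -641 (A = -524 - 117 = -641)
(A + N(-33, -5))*(-1033) = (-641 - 21*(-33))*(-1033) = (-641 + 693)*(-1033) = 52*(-1033) = -53716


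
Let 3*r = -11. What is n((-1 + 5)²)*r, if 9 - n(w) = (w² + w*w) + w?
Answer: 1903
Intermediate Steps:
n(w) = 9 - w - 2*w² (n(w) = 9 - ((w² + w*w) + w) = 9 - ((w² + w²) + w) = 9 - (2*w² + w) = 9 - (w + 2*w²) = 9 + (-w - 2*w²) = 9 - w - 2*w²)
r = -11/3 (r = (⅓)*(-11) = -11/3 ≈ -3.6667)
n((-1 + 5)²)*r = (9 - (-1 + 5)² - 2*(-1 + 5)⁴)*(-11/3) = (9 - 1*4² - 2*(4²)²)*(-11/3) = (9 - 1*16 - 2*16²)*(-11/3) = (9 - 16 - 2*256)*(-11/3) = (9 - 16 - 512)*(-11/3) = -519*(-11/3) = 1903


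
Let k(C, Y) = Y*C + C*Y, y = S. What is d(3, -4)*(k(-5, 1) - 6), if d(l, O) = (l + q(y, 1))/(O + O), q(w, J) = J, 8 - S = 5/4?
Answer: 8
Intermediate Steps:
S = 27/4 (S = 8 - 5/4 = 27/4 ≈ 6.7500)
y = 27/4 ≈ 6.7500
k(C, Y) = 2*C*Y (k(C, Y) = C*Y + C*Y = 2*C*Y)
d(l, O) = (1 + l)/(2*O) (d(l, O) = (l + 1)/(O + O) = (1 + l)/((2*O)) = (1 + l)*(1/(2*O)) = (1 + l)/(2*O))
d(3, -4)*(k(-5, 1) - 6) = ((½)*(1 + 3)/(-4))*(2*(-5)*1 - 6) = ((½)*(-¼)*4)*(-10 - 6) = -½*(-16) = 8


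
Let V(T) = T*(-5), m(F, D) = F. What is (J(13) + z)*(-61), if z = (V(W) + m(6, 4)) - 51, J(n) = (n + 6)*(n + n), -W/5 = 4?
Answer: -33489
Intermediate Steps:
W = -20 (W = -5*4 = -20)
J(n) = 2*n*(6 + n) (J(n) = (6 + n)*(2*n) = 2*n*(6 + n))
V(T) = -5*T
z = 55 (z = (-5*(-20) + 6) - 51 = (100 + 6) - 51 = 106 - 51 = 55)
(J(13) + z)*(-61) = (2*13*(6 + 13) + 55)*(-61) = (2*13*19 + 55)*(-61) = (494 + 55)*(-61) = 549*(-61) = -33489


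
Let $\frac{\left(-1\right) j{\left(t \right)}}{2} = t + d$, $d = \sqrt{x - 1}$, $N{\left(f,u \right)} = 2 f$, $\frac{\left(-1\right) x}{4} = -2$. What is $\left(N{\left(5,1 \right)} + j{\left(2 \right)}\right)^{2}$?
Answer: $64 - 24 \sqrt{7} \approx 0.50197$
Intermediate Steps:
$x = 8$ ($x = \left(-4\right) \left(-2\right) = 8$)
$d = \sqrt{7}$ ($d = \sqrt{8 - 1} = \sqrt{7} \approx 2.6458$)
$j{\left(t \right)} = - 2 t - 2 \sqrt{7}$ ($j{\left(t \right)} = - 2 \left(t + \sqrt{7}\right) = - 2 t - 2 \sqrt{7}$)
$\left(N{\left(5,1 \right)} + j{\left(2 \right)}\right)^{2} = \left(2 \cdot 5 - \left(4 + 2 \sqrt{7}\right)\right)^{2} = \left(10 - \left(4 + 2 \sqrt{7}\right)\right)^{2} = \left(6 - 2 \sqrt{7}\right)^{2}$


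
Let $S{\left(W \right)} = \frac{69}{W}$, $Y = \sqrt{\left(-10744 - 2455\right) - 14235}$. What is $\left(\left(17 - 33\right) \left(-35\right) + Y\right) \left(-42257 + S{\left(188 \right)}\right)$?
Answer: $- \frac{1112194580}{47} - \frac{7944247 i \sqrt{27434}}{188} \approx -2.3664 \cdot 10^{7} - 6.9991 \cdot 10^{6} i$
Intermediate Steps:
$Y = i \sqrt{27434}$ ($Y = \sqrt{-13199 - 14235} = \sqrt{-27434} = i \sqrt{27434} \approx 165.63 i$)
$\left(\left(17 - 33\right) \left(-35\right) + Y\right) \left(-42257 + S{\left(188 \right)}\right) = \left(\left(17 - 33\right) \left(-35\right) + i \sqrt{27434}\right) \left(-42257 + \frac{69}{188}\right) = \left(\left(-16\right) \left(-35\right) + i \sqrt{27434}\right) \left(-42257 + 69 \cdot \frac{1}{188}\right) = \left(560 + i \sqrt{27434}\right) \left(-42257 + \frac{69}{188}\right) = \left(560 + i \sqrt{27434}\right) \left(- \frac{7944247}{188}\right) = - \frac{1112194580}{47} - \frac{7944247 i \sqrt{27434}}{188}$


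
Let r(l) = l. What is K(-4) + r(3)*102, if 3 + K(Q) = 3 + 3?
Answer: 309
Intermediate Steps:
K(Q) = 3 (K(Q) = -3 + (3 + 3) = -3 + 6 = 3)
K(-4) + r(3)*102 = 3 + 3*102 = 3 + 306 = 309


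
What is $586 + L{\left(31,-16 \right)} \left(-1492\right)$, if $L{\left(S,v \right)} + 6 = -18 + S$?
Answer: $-9858$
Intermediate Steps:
$L{\left(S,v \right)} = -24 + S$ ($L{\left(S,v \right)} = -6 + \left(-18 + S\right) = -24 + S$)
$586 + L{\left(31,-16 \right)} \left(-1492\right) = 586 + \left(-24 + 31\right) \left(-1492\right) = 586 + 7 \left(-1492\right) = 586 - 10444 = -9858$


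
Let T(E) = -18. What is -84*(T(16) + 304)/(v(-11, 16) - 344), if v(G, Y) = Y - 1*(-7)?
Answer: 8008/107 ≈ 74.841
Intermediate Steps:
v(G, Y) = 7 + Y (v(G, Y) = Y + 7 = 7 + Y)
-84*(T(16) + 304)/(v(-11, 16) - 344) = -84*(-18 + 304)/((7 + 16) - 344) = -24024/(23 - 344) = -24024/(-321) = -24024*(-1)/321 = -84*(-286/321) = 8008/107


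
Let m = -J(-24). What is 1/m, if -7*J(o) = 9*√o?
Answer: -7*I*√6/108 ≈ -0.15876*I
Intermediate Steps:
J(o) = -9*√o/7
m = 18*I*√6/7 (m = -(-9)*√(-24)/7 = -(-9)*2*I*√6/7 = -(-18)*I*√6/7 = 18*I*√6/7 ≈ 6.2987*I)
1/m = 1/(18*I*√6/7) = -7*I*√6/108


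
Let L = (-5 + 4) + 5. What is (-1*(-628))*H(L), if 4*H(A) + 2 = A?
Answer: 314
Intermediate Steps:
L = 4 (L = -1 + 5 = 4)
H(A) = -1/2 + A/4
(-1*(-628))*H(L) = (-1*(-628))*(-1/2 + (1/4)*4) = 628*(-1/2 + 1) = 628*(1/2) = 314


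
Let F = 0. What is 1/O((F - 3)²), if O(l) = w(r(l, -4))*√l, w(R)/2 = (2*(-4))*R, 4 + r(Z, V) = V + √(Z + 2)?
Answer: 1/318 + √11/2544 ≈ 0.0044484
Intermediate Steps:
r(Z, V) = -4 + V + √(2 + Z) (r(Z, V) = -4 + (V + √(Z + 2)) = -4 + (V + √(2 + Z)) = -4 + V + √(2 + Z))
w(R) = -16*R (w(R) = 2*((2*(-4))*R) = 2*(-8*R) = -16*R)
O(l) = √l*(128 - 16*√(2 + l)) (O(l) = (-16*(-4 - 4 + √(2 + l)))*√l = (-16*(-8 + √(2 + l)))*√l = (128 - 16*√(2 + l))*√l = √l*(128 - 16*√(2 + l)))
1/O((F - 3)²) = 1/(16*√((0 - 3)²)*(8 - √(2 + (0 - 3)²))) = 1/(16*√((-3)²)*(8 - √(2 + (-3)²))) = 1/(16*√9*(8 - √(2 + 9))) = 1/(16*3*(8 - √11)) = 1/(384 - 48*√11)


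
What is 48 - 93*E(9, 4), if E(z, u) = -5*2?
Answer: 978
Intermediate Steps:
E(z, u) = -10
48 - 93*E(9, 4) = 48 - 93*(-10) = 48 + 930 = 978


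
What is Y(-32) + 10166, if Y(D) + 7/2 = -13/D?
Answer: 325213/32 ≈ 10163.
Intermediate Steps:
Y(D) = -7/2 - 13/D
Y(-32) + 10166 = (-7/2 - 13/(-32)) + 10166 = (-7/2 - 13*(-1/32)) + 10166 = (-7/2 + 13/32) + 10166 = -99/32 + 10166 = 325213/32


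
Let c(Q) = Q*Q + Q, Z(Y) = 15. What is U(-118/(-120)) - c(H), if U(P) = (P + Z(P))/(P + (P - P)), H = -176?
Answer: -1816241/59 ≈ -30784.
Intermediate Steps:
c(Q) = Q + Q² (c(Q) = Q² + Q = Q + Q²)
U(P) = (15 + P)/P (U(P) = (P + 15)/(P + (P - P)) = (15 + P)/(P + 0) = (15 + P)/P)
U(-118/(-120)) - c(H) = (15 - 118/(-120))/((-118/(-120))) - (-176)*(1 - 176) = (15 - 118*(-1/120))/((-118*(-1/120))) - (-176)*(-175) = (15 + 59/60)/(59/60) - 1*30800 = (60/59)*(959/60) - 30800 = 959/59 - 30800 = -1816241/59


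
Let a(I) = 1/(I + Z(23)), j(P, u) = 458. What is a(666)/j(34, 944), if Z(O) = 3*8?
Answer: 1/316020 ≈ 3.1644e-6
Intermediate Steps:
Z(O) = 24
a(I) = 1/(24 + I) (a(I) = 1/(I + 24) = 1/(24 + I))
a(666)/j(34, 944) = 1/((24 + 666)*458) = (1/458)/690 = (1/690)*(1/458) = 1/316020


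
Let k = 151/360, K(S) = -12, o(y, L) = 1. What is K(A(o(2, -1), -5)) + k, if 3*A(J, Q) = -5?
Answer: -4169/360 ≈ -11.581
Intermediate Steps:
A(J, Q) = -5/3 (A(J, Q) = (⅓)*(-5) = -5/3)
k = 151/360 (k = 151*(1/360) = 151/360 ≈ 0.41944)
K(A(o(2, -1), -5)) + k = -12 + 151/360 = -4169/360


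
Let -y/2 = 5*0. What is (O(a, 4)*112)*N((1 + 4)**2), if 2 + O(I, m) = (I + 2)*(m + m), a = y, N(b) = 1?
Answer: 1568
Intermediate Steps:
y = 0 (y = -10*0 = -2*0 = 0)
a = 0
O(I, m) = -2 + 2*m*(2 + I) (O(I, m) = -2 + (I + 2)*(m + m) = -2 + (2 + I)*(2*m) = -2 + 2*m*(2 + I))
(O(a, 4)*112)*N((1 + 4)**2) = ((-2 + 4*4 + 2*0*4)*112)*1 = ((-2 + 16 + 0)*112)*1 = (14*112)*1 = 1568*1 = 1568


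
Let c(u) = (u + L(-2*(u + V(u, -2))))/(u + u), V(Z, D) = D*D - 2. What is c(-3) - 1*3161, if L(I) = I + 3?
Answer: -9484/3 ≈ -3161.3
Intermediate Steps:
V(Z, D) = -2 + D² (V(Z, D) = D² - 2 = -2 + D²)
L(I) = 3 + I
c(u) = (-1 - u)/(2*u) (c(u) = (u + (3 - 2*(u + (-2 + (-2)²))))/(u + u) = (u + (3 - 2*(u + (-2 + 4))))/((2*u)) = (u + (3 - 2*(u + 2)))*(1/(2*u)) = (u + (3 - 2*(2 + u)))*(1/(2*u)) = (u + (3 + (-4 - 2*u)))*(1/(2*u)) = (u + (-1 - 2*u))*(1/(2*u)) = (-1 - u)*(1/(2*u)) = (-1 - u)/(2*u))
c(-3) - 1*3161 = (½)*(-1 - 1*(-3))/(-3) - 1*3161 = (½)*(-⅓)*(-1 + 3) - 3161 = (½)*(-⅓)*2 - 3161 = -⅓ - 3161 = -9484/3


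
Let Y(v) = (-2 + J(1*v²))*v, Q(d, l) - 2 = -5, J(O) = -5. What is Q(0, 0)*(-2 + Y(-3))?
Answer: -57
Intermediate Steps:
Q(d, l) = -3 (Q(d, l) = 2 - 5 = -3)
Y(v) = -7*v (Y(v) = (-2 - 5)*v = -7*v)
Q(0, 0)*(-2 + Y(-3)) = -3*(-2 - 7*(-3)) = -3*(-2 + 21) = -3*19 = -57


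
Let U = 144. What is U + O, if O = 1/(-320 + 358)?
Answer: 5473/38 ≈ 144.03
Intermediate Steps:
O = 1/38 ≈ 0.026316
U + O = 144 + 1/38 = 5473/38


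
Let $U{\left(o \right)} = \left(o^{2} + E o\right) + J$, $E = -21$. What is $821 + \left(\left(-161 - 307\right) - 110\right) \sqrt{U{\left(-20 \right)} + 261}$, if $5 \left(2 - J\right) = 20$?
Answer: $821 - 578 \sqrt{1079} \approx -18165.0$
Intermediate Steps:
$J = -2$ ($J = 2 - 4 = -2$)
$U{\left(o \right)} = -2 + o^{2} - 21 o$ ($U{\left(o \right)} = \left(o^{2} - 21 o\right) - 2 = -2 + o^{2} - 21 o$)
$821 + \left(\left(-161 - 307\right) - 110\right) \sqrt{U{\left(-20 \right)} + 261} = 821 + \left(\left(-161 - 307\right) - 110\right) \sqrt{\left(-2 + \left(-20\right)^{2} - -420\right) + 261} = 821 + \left(-468 - 110\right) \sqrt{\left(-2 + 400 + 420\right) + 261} = 821 - 578 \sqrt{818 + 261} = 821 - 578 \sqrt{1079}$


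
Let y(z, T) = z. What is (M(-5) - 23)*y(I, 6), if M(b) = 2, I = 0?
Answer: 0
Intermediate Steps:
(M(-5) - 23)*y(I, 6) = (2 - 23)*0 = -21*0 = 0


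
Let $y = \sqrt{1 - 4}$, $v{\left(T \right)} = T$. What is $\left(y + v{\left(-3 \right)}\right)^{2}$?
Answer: $\left(3 - i \sqrt{3}\right)^{2} \approx 6.0 - 10.392 i$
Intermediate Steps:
$y = i \sqrt{3}$ ($y = \sqrt{-3} = i \sqrt{3} \approx 1.732 i$)
$\left(y + v{\left(-3 \right)}\right)^{2} = \left(i \sqrt{3} - 3\right)^{2} = \left(-3 + i \sqrt{3}\right)^{2}$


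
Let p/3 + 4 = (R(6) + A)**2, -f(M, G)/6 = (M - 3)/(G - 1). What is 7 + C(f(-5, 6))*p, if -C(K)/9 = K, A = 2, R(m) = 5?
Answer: -11657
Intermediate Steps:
f(M, G) = -6*(-3 + M)/(-1 + G) (f(M, G) = -6*(M - 3)/(G - 1) = -6*(-3 + M)/(-1 + G))
C(K) = -9*K
p = 135 (p = -12 + 3*(5 + 2)**2 = -12 + 3*7**2 = -12 + 3*49 = -12 + 147 = 135)
7 + C(f(-5, 6))*p = 7 - 54*(3 - 1*(-5))/(-1 + 6)*135 = 7 - 54*(3 + 5)/5*135 = 7 - 54*8/5*135 = 7 - 9*48/5*135 = 7 - 432/5*135 = 7 - 11664 = -11657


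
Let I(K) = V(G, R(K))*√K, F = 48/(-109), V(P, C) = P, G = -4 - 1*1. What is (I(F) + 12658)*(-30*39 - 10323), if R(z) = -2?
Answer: -145478394 + 229860*I*√327/109 ≈ -1.4548e+8 + 38134.0*I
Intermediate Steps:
G = -5 (G = -4 - 1 = -5)
F = -48/109 (F = 48*(-1/109) = -48/109 ≈ -0.44037)
I(K) = -5*√K
(I(F) + 12658)*(-30*39 - 10323) = (-20*I*√327/109 + 12658)*(-30*39 - 10323) = (-20*I*√327/109 + 12658)*(-1170 - 10323) = (-20*I*√327/109 + 12658)*(-11493) = (12658 - 20*I*√327/109)*(-11493) = -145478394 + 229860*I*√327/109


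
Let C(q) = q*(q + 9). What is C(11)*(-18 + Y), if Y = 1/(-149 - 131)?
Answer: -55451/14 ≈ -3960.8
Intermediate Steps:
C(q) = q*(9 + q)
Y = -1/280 (Y = 1/(-280) = -1/280 ≈ -0.0035714)
C(11)*(-18 + Y) = (11*(9 + 11))*(-18 - 1/280) = (11*20)*(-5041/280) = 220*(-5041/280) = -55451/14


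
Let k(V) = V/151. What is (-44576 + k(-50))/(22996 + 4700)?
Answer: -3365513/2091048 ≈ -1.6095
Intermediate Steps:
k(V) = V/151 (k(V) = V*(1/151) = V/151)
(-44576 + k(-50))/(22996 + 4700) = (-44576 + (1/151)*(-50))/(22996 + 4700) = (-44576 - 50/151)/27696 = -6731026/151*1/27696 = -3365513/2091048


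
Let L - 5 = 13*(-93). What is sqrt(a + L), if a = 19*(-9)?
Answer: 5*I*sqrt(55) ≈ 37.081*I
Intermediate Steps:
L = -1204 (L = 5 + 13*(-93) = 5 - 1209 = -1204)
a = -171
sqrt(a + L) = sqrt(-171 - 1204) = sqrt(-1375) = 5*I*sqrt(55)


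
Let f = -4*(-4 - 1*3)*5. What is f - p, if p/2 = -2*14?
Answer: 196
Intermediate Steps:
f = 140 (f = -4*(-4 - 3)*5 = -4*(-7)*5 = 28*5 = 140)
p = -56 (p = 2*(-2*14) = 2*(-28) = -56)
f - p = 140 - 1*(-56) = 140 + 56 = 196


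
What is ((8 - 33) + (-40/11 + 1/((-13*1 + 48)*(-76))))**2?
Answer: 702094843921/856147600 ≈ 820.06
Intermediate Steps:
((8 - 33) + (-40/11 + 1/((-13*1 + 48)*(-76))))**2 = (-25 + (-40*1/11 - 1/76/(-13 + 48)))**2 = (-25 + (-40/11 - 1/76/35))**2 = (-25 + (-40/11 + (1/35)*(-1/76)))**2 = (-25 + (-40/11 - 1/2660))**2 = (-25 - 106411/29260)**2 = (-837911/29260)**2 = 702094843921/856147600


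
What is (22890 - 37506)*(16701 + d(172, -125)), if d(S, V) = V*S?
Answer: 70142184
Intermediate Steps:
d(S, V) = S*V
(22890 - 37506)*(16701 + d(172, -125)) = (22890 - 37506)*(16701 + 172*(-125)) = -14616*(16701 - 21500) = -14616*(-4799) = 70142184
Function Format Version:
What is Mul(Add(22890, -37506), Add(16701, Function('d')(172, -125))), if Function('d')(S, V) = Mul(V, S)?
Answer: 70142184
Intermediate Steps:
Function('d')(S, V) = Mul(S, V)
Mul(Add(22890, -37506), Add(16701, Function('d')(172, -125))) = Mul(Add(22890, -37506), Add(16701, Mul(172, -125))) = Mul(-14616, Add(16701, -21500)) = Mul(-14616, -4799) = 70142184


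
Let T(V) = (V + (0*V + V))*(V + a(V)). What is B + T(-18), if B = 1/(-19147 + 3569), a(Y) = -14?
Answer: 17945855/15578 ≈ 1152.0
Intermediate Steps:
B = -1/15578 (B = 1/(-15578) = -1/15578 ≈ -6.4193e-5)
T(V) = 2*V*(-14 + V) (T(V) = (V + (0*V + V))*(V - 14) = (V + (0 + V))*(-14 + V) = (V + V)*(-14 + V) = (2*V)*(-14 + V) = 2*V*(-14 + V))
B + T(-18) = -1/15578 + 2*(-18)*(-14 - 18) = -1/15578 + 2*(-18)*(-32) = -1/15578 + 1152 = 17945855/15578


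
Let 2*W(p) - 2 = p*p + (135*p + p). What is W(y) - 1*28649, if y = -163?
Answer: -52895/2 ≈ -26448.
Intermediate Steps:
W(p) = 1 + p²/2 + 68*p (W(p) = 1 + (p*p + (135*p + p))/2 = 1 + (p² + 136*p)/2 = 1 + (p²/2 + 68*p) = 1 + p²/2 + 68*p)
W(y) - 1*28649 = (1 + (½)*(-163)² + 68*(-163)) - 1*28649 = (1 + (½)*26569 - 11084) - 28649 = (1 + 26569/2 - 11084) - 28649 = 4403/2 - 28649 = -52895/2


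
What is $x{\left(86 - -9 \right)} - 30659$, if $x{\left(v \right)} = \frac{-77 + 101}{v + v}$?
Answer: $- \frac{2912593}{95} \approx -30659.0$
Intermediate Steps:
$x{\left(v \right)} = \frac{12}{v}$ ($x{\left(v \right)} = \frac{24}{2 v} = 24 \frac{1}{2 v} = \frac{12}{v}$)
$x{\left(86 - -9 \right)} - 30659 = \frac{12}{86 - -9} - 30659 = \frac{12}{86 + 9} - 30659 = \frac{12}{95} - 30659 = - \frac{2912593}{95}$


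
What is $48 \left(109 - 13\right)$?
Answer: $4608$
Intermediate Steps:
$48 \left(109 - 13\right) = 48 \cdot 96 = 4608$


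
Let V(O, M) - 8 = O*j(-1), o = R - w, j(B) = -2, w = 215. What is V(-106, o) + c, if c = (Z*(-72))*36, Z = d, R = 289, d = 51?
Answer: -131972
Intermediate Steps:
Z = 51
c = -132192 (c = (51*(-72))*36 = -3672*36 = -132192)
o = 74 (o = 289 - 1*215 = 289 - 215 = 74)
V(O, M) = 8 - 2*O (V(O, M) = 8 + O*(-2) = 8 - 2*O)
V(-106, o) + c = (8 - 2*(-106)) - 132192 = (8 + 212) - 132192 = 220 - 132192 = -131972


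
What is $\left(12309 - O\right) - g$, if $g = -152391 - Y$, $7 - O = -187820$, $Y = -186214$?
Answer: $-209341$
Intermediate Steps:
$O = 187827$ ($O = 7 - -187820 = 7 + 187820 = 187827$)
$g = 33823$ ($g = -152391 - -186214 = -152391 + 186214 = 33823$)
$\left(12309 - O\right) - g = \left(12309 - 187827\right) - 33823 = -175518 - 33823 = -209341$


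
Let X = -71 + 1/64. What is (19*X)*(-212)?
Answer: 4574801/16 ≈ 2.8593e+5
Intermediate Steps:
X = -4543/64 (X = -71 + 1/64 = -4543/64 ≈ -70.984)
(19*X)*(-212) = (19*(-4543/64))*(-212) = -86317/64*(-212) = 4574801/16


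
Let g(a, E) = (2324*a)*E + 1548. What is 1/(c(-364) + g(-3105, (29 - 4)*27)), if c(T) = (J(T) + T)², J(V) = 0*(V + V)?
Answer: -1/4870679456 ≈ -2.0531e-10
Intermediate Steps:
J(V) = 0 (J(V) = 0*(2*V) = 0)
c(T) = T² (c(T) = (0 + T)² = T²)
g(a, E) = 1548 + 2324*E*a (g(a, E) = 2324*E*a + 1548 = 1548 + 2324*E*a)
1/(c(-364) + g(-3105, (29 - 4)*27)) = 1/((-364)² + (1548 + 2324*((29 - 4)*27)*(-3105))) = 1/(132496 + (1548 + 2324*(25*27)*(-3105))) = 1/(132496 + (1548 + 2324*675*(-3105))) = 1/(132496 + (1548 - 4870813500)) = 1/(132496 - 4870811952) = 1/(-4870679456) = -1/4870679456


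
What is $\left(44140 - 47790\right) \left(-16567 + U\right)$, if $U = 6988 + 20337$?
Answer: $-39266700$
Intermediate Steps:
$U = 27325$
$\left(44140 - 47790\right) \left(-16567 + U\right) = \left(44140 - 47790\right) \left(-16567 + 27325\right) = \left(-3650\right) 10758 = -39266700$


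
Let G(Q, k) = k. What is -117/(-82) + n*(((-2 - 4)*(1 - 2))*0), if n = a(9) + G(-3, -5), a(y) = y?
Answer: 117/82 ≈ 1.4268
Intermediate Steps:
n = 4 (n = 9 - 5 = 4)
-117/(-82) + n*(((-2 - 4)*(1 - 2))*0) = -117/(-82) + 4*(((-2 - 4)*(1 - 2))*0) = -117*(-1/82) + 4*(-6*(-1)*0) = 117/82 + 4*(6*0) = 117/82 + 4*0 = 117/82 + 0 = 117/82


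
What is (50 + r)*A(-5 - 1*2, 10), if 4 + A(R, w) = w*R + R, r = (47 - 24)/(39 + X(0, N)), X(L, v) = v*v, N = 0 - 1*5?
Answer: -261063/64 ≈ -4079.1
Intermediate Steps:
N = -5 (N = 0 - 5 = -5)
X(L, v) = v**2
r = 23/64 (r = (47 - 24)/(39 + (-5)**2) = 23/(39 + 25) = 23/64 ≈ 0.35938)
A(R, w) = -4 + R + R*w (A(R, w) = -4 + (w*R + R) = -4 + (R*w + R) = -4 + (R + R*w) = -4 + R + R*w)
(50 + r)*A(-5 - 1*2, 10) = (50 + 23/64)*(-4 + (-5 - 1*2) + (-5 - 1*2)*10) = 3223*(-4 + (-5 - 2) + (-5 - 2)*10)/64 = 3223*(-4 - 7 - 7*10)/64 = 3223*(-4 - 7 - 70)/64 = (3223/64)*(-81) = -261063/64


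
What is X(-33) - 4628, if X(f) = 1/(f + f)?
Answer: -305449/66 ≈ -4628.0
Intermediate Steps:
X(f) = 1/(2*f)
X(-33) - 4628 = (½)/(-33) - 4628 = (½)*(-1/33) - 4628 = -1/66 - 4628 = -305449/66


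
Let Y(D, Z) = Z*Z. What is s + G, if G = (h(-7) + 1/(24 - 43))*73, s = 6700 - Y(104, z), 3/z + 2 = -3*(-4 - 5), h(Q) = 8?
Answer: 86451704/11875 ≈ 7280.1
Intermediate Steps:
z = 3/25 (z = 3/(-2 - 3*(-4 - 5)) = 3/(-2 - 3*(-9)) = 3/(-2 + 27) = 3/25 ≈ 0.12000)
Y(D, Z) = Z**2
s = 4187491/625 (s = 6700 - (3/25)**2 = 6700 - 1*9/625 = 6700 - 9/625 = 4187491/625 ≈ 6700.0)
G = 11023/19 (G = (8 + 1/(24 - 43))*73 = (8 + 1/(-19))*73 = (8 - 1/19)*73 = (151/19)*73 = 11023/19 ≈ 580.16)
s + G = 4187491/625 + 11023/19 = 86451704/11875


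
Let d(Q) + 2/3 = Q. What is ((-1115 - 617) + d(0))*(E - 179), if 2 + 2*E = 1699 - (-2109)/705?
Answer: -819641432/705 ≈ -1.1626e+6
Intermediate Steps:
E = 199749/235 (E = -1 + (1699 - (-2109)/705)/2 = -1 + (1699 - 1*(-703/235))/2 = -1 + (1699 + 703/235)/2 = -1 + (½)*(399968/235) = -1 + 199984/235 = 199749/235 ≈ 850.00)
d(Q) = -⅔ + Q
((-1115 - 617) + d(0))*(E - 179) = ((-1115 - 617) + (-⅔ + 0))*(199749/235 - 179) = (-1732 - ⅔)*(157684/235) = -5198/3*157684/235 = -819641432/705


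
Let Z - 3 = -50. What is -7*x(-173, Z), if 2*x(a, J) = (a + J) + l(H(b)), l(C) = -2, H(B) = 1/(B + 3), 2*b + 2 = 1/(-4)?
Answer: 777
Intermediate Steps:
Z = -47 (Z = 3 - 50 = -47)
b = -9/8 (b = -1 + (1/2)/(-4) = -1 + (1/2)*(-1/4) = -1 - 1/8 = -9/8 ≈ -1.1250)
H(B) = 1/(3 + B)
x(a, J) = -1 + J/2 + a/2 (x(a, J) = ((a + J) - 2)/2 = ((J + a) - 2)/2 = (-2 + J + a)/2 = -1 + J/2 + a/2)
-7*x(-173, Z) = -7*(-1 + (1/2)*(-47) + (1/2)*(-173)) = -7*(-1 - 47/2 - 173/2) = -7*(-111) = 777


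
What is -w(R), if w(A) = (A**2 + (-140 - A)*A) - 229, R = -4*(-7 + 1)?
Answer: 3589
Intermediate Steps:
R = 24 (R = -4*(-6) = 24)
w(A) = -229 + A**2 + A*(-140 - A) (w(A) = (A**2 + A*(-140 - A)) - 229 = -229 + A**2 + A*(-140 - A))
-w(R) = -(-229 - 140*24) = -(-229 - 3360) = -1*(-3589) = 3589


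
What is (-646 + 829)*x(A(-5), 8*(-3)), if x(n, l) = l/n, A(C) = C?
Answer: 4392/5 ≈ 878.40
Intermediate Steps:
(-646 + 829)*x(A(-5), 8*(-3)) = (-646 + 829)*((8*(-3))/(-5)) = 183*(-24*(-1/5)) = 183*(24/5) = 4392/5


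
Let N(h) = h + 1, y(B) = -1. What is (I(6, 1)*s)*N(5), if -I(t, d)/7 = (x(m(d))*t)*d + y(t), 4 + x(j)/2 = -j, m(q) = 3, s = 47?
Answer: 167790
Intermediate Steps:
x(j) = -8 - 2*j (x(j) = -8 + 2*(-j) = -8 - 2*j)
N(h) = 1 + h
I(t, d) = 7 + 98*d*t (I(t, d) = -7*(((-8 - 2*3)*t)*d - 1) = -7*(((-8 - 6)*t)*d - 1) = -7*((-14*t)*d - 1) = -7*(-14*d*t - 1) = -7*(-1 - 14*d*t) = 7 + 98*d*t)
(I(6, 1)*s)*N(5) = ((7 + 98*1*6)*47)*(1 + 5) = ((7 + 588)*47)*6 = (595*47)*6 = 27965*6 = 167790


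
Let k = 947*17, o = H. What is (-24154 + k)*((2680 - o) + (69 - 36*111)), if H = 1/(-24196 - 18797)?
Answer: 47982981650/4777 ≈ 1.0045e+7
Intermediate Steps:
H = -1/42993 (H = 1/(-42993) = -1/42993 ≈ -2.3260e-5)
o = -1/42993 ≈ -2.3260e-5
k = 16099
(-24154 + k)*((2680 - o) + (69 - 36*111)) = (-24154 + 16099)*((2680 - 1*(-1/42993)) + (69 - 36*111)) = -8055*((2680 + 1/42993) + (69 - 3996)) = -8055*(115221241/42993 - 3927) = -8055*(-53612270/42993) = 47982981650/4777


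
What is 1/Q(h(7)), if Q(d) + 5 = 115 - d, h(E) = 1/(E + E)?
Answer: 14/1539 ≈ 0.0090968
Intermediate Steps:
h(E) = 1/(2*E)
Q(d) = 110 - d (Q(d) = -5 + (115 - d) = 110 - d)
1/Q(h(7)) = 1/(110 - 1/(2*7)) = 1/(110 - 1*1/14) = 1/(110 - 1/14) = 1/(1539/14) = 14/1539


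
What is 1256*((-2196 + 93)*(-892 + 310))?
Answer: 1537276176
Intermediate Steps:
1256*((-2196 + 93)*(-892 + 310)) = 1256*(-2103*(-582)) = 1256*1223946 = 1537276176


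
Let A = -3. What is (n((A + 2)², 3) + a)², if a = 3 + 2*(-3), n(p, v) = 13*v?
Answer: 1296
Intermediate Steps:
a = -3 (a = 3 - 6 = -3)
(n((A + 2)², 3) + a)² = (13*3 - 3)² = (39 - 3)² = 36² = 1296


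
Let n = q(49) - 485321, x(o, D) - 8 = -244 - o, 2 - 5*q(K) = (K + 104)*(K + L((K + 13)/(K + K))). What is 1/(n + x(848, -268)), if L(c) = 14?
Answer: -5/2441662 ≈ -2.0478e-6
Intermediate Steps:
q(K) = ⅖ - (14 + K)*(104 + K)/5 (q(K) = ⅖ - (K + 104)*(K + 14)/5 = ⅖ - (104 + K)*(14 + K)/5 = ⅖ - (14 + K)*(104 + K)/5)
x(o, D) = -236 - o (x(o, D) = 8 + (-244 - o) = -236 - o)
n = -2436242/5 (n = (-1454/5 - 118/5*49 - ⅕*49²) - 485321 = (-1454/5 - 5782/5 - ⅕*2401) - 485321 = (-1454/5 - 5782/5 - 2401/5) - 485321 = -9637/5 - 485321 = -2436242/5 ≈ -4.8725e+5)
1/(n + x(848, -268)) = 1/(-2436242/5 + (-236 - 1*848)) = 1/(-2436242/5 + (-236 - 848)) = 1/(-2436242/5 - 1084) = 1/(-2441662/5) = -5/2441662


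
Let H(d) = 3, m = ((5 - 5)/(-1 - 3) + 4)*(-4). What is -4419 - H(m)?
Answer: -4422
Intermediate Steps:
m = -16 (m = (0/(-4) + 4)*(-4) = (0*(-¼) + 4)*(-4) = (0 + 4)*(-4) = 4*(-4) = -16)
-4419 - H(m) = -4419 - 1*3 = -4419 - 3 = -4422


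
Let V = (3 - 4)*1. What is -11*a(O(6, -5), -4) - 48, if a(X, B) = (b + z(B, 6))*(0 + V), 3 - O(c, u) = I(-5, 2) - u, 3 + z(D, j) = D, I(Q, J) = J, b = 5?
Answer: -70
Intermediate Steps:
z(D, j) = -3 + D
O(c, u) = 1 + u (O(c, u) = 3 - (2 - u) = 3 + (-2 + u) = 1 + u)
V = -1 (V = -1*1 = -1)
a(X, B) = -2 - B (a(X, B) = (5 + (-3 + B))*(0 - 1) = (2 + B)*(-1) = -2 - B)
-11*a(O(6, -5), -4) - 48 = -11*(-2 - 1*(-4)) - 48 = -11*(-2 + 4) - 48 = -11*2 - 48 = -22 - 48 = -70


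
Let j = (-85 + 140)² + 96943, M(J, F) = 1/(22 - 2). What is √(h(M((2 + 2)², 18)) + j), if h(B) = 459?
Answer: √100427 ≈ 316.90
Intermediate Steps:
M(J, F) = 1/20
j = 99968 (j = 55² + 96943 = 3025 + 96943 = 99968)
√(h(M((2 + 2)², 18)) + j) = √(459 + 99968) = √100427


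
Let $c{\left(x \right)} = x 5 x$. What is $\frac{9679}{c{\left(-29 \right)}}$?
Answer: $\frac{9679}{4205} \approx 2.3018$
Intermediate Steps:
$c{\left(x \right)} = 5 x^{2}$ ($c{\left(x \right)} = 5 x x = 5 x^{2}$)
$\frac{9679}{c{\left(-29 \right)}} = \frac{9679}{5 \left(-29\right)^{2}} = \frac{9679}{5 \cdot 841} = \frac{9679}{4205}$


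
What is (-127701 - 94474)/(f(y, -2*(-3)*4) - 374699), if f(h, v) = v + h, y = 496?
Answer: 222175/374179 ≈ 0.59377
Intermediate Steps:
f(h, v) = h + v
(-127701 - 94474)/(f(y, -2*(-3)*4) - 374699) = (-127701 - 94474)/((496 - 2*(-3)*4) - 374699) = -222175/((496 + 6*4) - 374699) = -222175/((496 + 24) - 374699) = -222175/(520 - 374699) = -222175/(-374179) = -222175*(-1/374179) = 222175/374179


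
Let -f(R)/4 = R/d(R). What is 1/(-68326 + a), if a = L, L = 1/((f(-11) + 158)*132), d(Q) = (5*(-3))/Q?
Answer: -125576/8580105771 ≈ -1.4636e-5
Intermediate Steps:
d(Q) = -15/Q
f(R) = 4*R²/15 (f(R) = -4*R/((-15/R)) = -4*R*(-R/15) = -(-4)*R²/15 = 4*R²/15)
L = 5/125576 (L = 1/(((4/15)*(-11)² + 158)*132) = 1/(((4/15)*121 + 158)*132) = 1/((484/15 + 158)*132) = 1/((2854/15)*132) = 1/(125576/5) = 5/125576 ≈ 3.9817e-5)
a = 5/125576 ≈ 3.9817e-5
1/(-68326 + a) = 1/(-68326 + 5/125576) = 1/(-8580105771/125576) = -125576/8580105771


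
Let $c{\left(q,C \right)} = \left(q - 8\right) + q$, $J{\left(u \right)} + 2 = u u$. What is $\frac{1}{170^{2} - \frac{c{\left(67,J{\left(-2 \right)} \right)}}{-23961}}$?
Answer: $\frac{1141}{32974906} \approx 3.4602 \cdot 10^{-5}$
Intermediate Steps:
$J{\left(u \right)} = -2 + u^{2}$ ($J{\left(u \right)} = -2 + u u = -2 + u^{2}$)
$c{\left(q,C \right)} = -8 + 2 q$ ($c{\left(q,C \right)} = \left(-8 + q\right) + q = -8 + 2 q$)
$\frac{1}{170^{2} - \frac{c{\left(67,J{\left(-2 \right)} \right)}}{-23961}} = \frac{1}{170^{2} - \frac{-8 + 2 \cdot 67}{-23961}} = \frac{1}{28900 - \left(-8 + 134\right) \left(- \frac{1}{23961}\right)} = \frac{1}{28900 - 126 \left(- \frac{1}{23961}\right)} = \frac{1}{28900 - - \frac{6}{1141}} = \frac{1}{28900 + \frac{6}{1141}} = \frac{1}{\frac{32974906}{1141}} = \frac{1141}{32974906}$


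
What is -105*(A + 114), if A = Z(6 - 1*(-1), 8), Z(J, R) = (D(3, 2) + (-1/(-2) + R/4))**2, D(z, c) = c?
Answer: -56385/4 ≈ -14096.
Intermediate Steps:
Z(J, R) = (5/2 + R/4)**2 (Z(J, R) = (2 + (-1/(-2) + R/4))**2 = (2 + (-1*(-1/2) + R*(1/4)))**2 = (2 + (1/2 + R/4))**2 = (5/2 + R/4)**2)
A = 81/4 (A = (10 + 8)**2/16 = (1/16)*18**2 = (1/16)*324 = 81/4 ≈ 20.250)
-105*(A + 114) = -105*(81/4 + 114) = -105*537/4 = -56385/4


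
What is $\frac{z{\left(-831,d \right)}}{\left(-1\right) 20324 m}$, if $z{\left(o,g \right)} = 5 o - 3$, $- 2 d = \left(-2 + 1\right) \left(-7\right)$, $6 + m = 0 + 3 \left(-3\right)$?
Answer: $- \frac{693}{50810} \approx -0.013639$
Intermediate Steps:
$m = -15$ ($m = -6 + \left(0 + 3 \left(-3\right)\right) = -6 + \left(0 - 9\right) = -6 - 9 = -15$)
$d = - \frac{7}{2}$ ($d = - \frac{\left(-2 + 1\right) \left(-7\right)}{2} = - \frac{\left(-1\right) \left(-7\right)}{2} = \left(- \frac{1}{2}\right) 7 = - \frac{7}{2} \approx -3.5$)
$z{\left(o,g \right)} = -3 + 5 o$
$\frac{z{\left(-831,d \right)}}{\left(-1\right) 20324 m} = \frac{-3 + 5 \left(-831\right)}{\left(-1\right) 20324 \left(-15\right)} = \frac{-3 - 4155}{\left(-20324\right) \left(-15\right)} = - \frac{4158}{304860} = \left(-4158\right) \frac{1}{304860} = - \frac{693}{50810}$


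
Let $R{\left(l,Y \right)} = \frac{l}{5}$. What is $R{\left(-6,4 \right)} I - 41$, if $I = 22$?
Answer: $- \frac{337}{5} \approx -67.4$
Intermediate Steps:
$R{\left(l,Y \right)} = \frac{l}{5}$ ($R{\left(l,Y \right)} = l \frac{1}{5} = \frac{l}{5}$)
$R{\left(-6,4 \right)} I - 41 = \frac{1}{5} \left(-6\right) 22 - 41 = \left(- \frac{6}{5}\right) 22 - 41 = - \frac{132}{5} - 41 = - \frac{337}{5}$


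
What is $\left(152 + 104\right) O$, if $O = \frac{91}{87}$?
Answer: $\frac{23296}{87} \approx 267.77$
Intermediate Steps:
$O = \frac{91}{87}$ ($O = 91 \cdot \frac{1}{87} = \frac{91}{87} \approx 1.046$)
$\left(152 + 104\right) O = \left(152 + 104\right) \frac{91}{87} = 256 \cdot \frac{91}{87} = \frac{23296}{87}$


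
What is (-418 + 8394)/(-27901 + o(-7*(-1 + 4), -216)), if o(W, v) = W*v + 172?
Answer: -7976/23193 ≈ -0.34390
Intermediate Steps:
o(W, v) = 172 + W*v
(-418 + 8394)/(-27901 + o(-7*(-1 + 4), -216)) = (-418 + 8394)/(-27901 + (172 - 7*(-1 + 4)*(-216))) = 7976/(-27901 + (172 - 7*3*(-216))) = 7976/(-27901 + (172 - 21*(-216))) = 7976/(-27901 + (172 + 4536)) = 7976/(-27901 + 4708) = 7976/(-23193) = 7976*(-1/23193) = -7976/23193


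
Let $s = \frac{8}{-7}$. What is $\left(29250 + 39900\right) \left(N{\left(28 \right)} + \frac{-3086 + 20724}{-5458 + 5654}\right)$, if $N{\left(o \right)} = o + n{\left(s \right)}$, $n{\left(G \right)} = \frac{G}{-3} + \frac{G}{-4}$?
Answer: $\frac{402049625}{49} \approx 8.2051 \cdot 10^{6}$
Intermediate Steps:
$s = - \frac{8}{7}$ ($s = 8 \left(- \frac{1}{7}\right) = - \frac{8}{7} \approx -1.1429$)
$n{\left(G \right)} = - \frac{7 G}{12}$ ($n{\left(G \right)} = G \left(- \frac{1}{3}\right) + G \left(- \frac{1}{4}\right) = - \frac{G}{3} - \frac{G}{4} = - \frac{7 G}{12}$)
$N{\left(o \right)} = \frac{2}{3} + o$ ($N{\left(o \right)} = o - - \frac{2}{3} = o + \frac{2}{3} = \frac{2}{3} + o$)
$\left(29250 + 39900\right) \left(N{\left(28 \right)} + \frac{-3086 + 20724}{-5458 + 5654}\right) = \left(29250 + 39900\right) \left(\left(\frac{2}{3} + 28\right) + \frac{-3086 + 20724}{-5458 + 5654}\right) = 69150 \left(\frac{86}{3} + \frac{17638}{196}\right) = 69150 \left(\frac{86}{3} + 17638 \cdot \frac{1}{196}\right) = 69150 \left(\frac{86}{3} + \frac{8819}{98}\right) = 69150 \cdot \frac{34885}{294} = \frac{402049625}{49}$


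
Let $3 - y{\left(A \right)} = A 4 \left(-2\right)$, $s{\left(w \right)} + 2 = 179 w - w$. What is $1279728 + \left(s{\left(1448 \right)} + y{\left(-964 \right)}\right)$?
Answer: $1529761$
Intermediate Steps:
$s{\left(w \right)} = -2 + 178 w$ ($s{\left(w \right)} = -2 + \left(179 w - w\right) = -2 + 178 w$)
$y{\left(A \right)} = 3 + 8 A$ ($y{\left(A \right)} = 3 - A 4 \left(-2\right) = 3 - 4 A \left(-2\right) = 3 - - 8 A = 3 + 8 A$)
$1279728 + \left(s{\left(1448 \right)} + y{\left(-964 \right)}\right) = 1279728 + \left(\left(-2 + 178 \cdot 1448\right) + \left(3 + 8 \left(-964\right)\right)\right) = 1279728 + \left(\left(-2 + 257744\right) + \left(3 - 7712\right)\right) = 1279728 + \left(257742 - 7709\right) = 1279728 + 250033 = 1529761$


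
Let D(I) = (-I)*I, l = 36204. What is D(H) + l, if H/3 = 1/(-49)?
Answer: 86925795/2401 ≈ 36204.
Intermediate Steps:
H = -3/49 (H = 3/(-49) = 3*(-1/49) = -3/49 ≈ -0.061224)
D(I) = -I²
D(H) + l = -(-3/49)² + 36204 = -1*9/2401 + 36204 = -9/2401 + 36204 = 86925795/2401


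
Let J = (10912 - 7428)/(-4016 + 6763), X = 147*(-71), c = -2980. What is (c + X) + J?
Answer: -550045/41 ≈ -13416.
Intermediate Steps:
X = -10437
J = 52/41 (J = 3484/2747 = 3484*(1/2747) = 52/41 ≈ 1.2683)
(c + X) + J = (-2980 - 10437) + 52/41 = -13417 + 52/41 = -550045/41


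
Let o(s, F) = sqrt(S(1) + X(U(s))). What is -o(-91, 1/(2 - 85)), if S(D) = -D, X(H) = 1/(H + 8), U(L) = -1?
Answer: -I*sqrt(42)/7 ≈ -0.92582*I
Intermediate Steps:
X(H) = 1/(8 + H)
o(s, F) = I*sqrt(42)/7 (o(s, F) = sqrt(-1*1 + 1/(8 - 1)) = sqrt(-1 + 1/7) = sqrt(-6/7) = I*sqrt(42)/7)
-o(-91, 1/(2 - 85)) = -I*sqrt(42)/7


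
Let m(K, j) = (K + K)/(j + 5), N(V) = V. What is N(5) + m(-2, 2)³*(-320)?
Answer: 22195/343 ≈ 64.708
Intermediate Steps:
m(K, j) = 2*K/(5 + j) (m(K, j) = (2*K)/(5 + j) = 2*K/(5 + j))
N(5) + m(-2, 2)³*(-320) = 5 + (2*(-2)/(5 + 2))³*(-320) = 5 + (2*(-2)/7)³*(-320) = 5 + (2*(-2)*(⅐))³*(-320) = 5 + (-4/7)³*(-320) = 5 - 64/343*(-320) = 5 + 20480/343 = 22195/343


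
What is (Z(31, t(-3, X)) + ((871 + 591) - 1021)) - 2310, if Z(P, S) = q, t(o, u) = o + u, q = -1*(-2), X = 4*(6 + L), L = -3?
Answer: -1867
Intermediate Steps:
X = 12 (X = 4*(6 - 3) = 4*3 = 12)
q = 2
Z(P, S) = 2
(Z(31, t(-3, X)) + ((871 + 591) - 1021)) - 2310 = (2 + ((871 + 591) - 1021)) - 2310 = (2 + (1462 - 1021)) - 2310 = (2 + 441) - 2310 = 443 - 2310 = -1867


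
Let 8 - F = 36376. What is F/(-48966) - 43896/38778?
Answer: -61594436/158233629 ≈ -0.38926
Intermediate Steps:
F = -36368 (F = 8 - 1*36376 = 8 - 36376 = -36368)
F/(-48966) - 43896/38778 = -36368/(-48966) - 43896/38778 = -36368*(-1/48966) - 43896*1/38778 = 18184/24483 - 7316/6463 = -61594436/158233629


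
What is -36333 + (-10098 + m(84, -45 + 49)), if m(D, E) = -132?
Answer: -46563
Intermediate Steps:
-36333 + (-10098 + m(84, -45 + 49)) = -36333 + (-10098 - 132) = -36333 - 10230 = -46563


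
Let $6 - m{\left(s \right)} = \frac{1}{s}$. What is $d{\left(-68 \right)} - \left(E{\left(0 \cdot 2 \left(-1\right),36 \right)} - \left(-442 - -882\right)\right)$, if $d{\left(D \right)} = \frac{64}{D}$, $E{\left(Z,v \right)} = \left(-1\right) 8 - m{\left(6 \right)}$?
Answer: $\frac{46195}{102} \approx 452.89$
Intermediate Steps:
$m{\left(s \right)} = 6 - \frac{1}{s}$
$E{\left(Z,v \right)} = - \frac{83}{6}$ ($E{\left(Z,v \right)} = \left(-1\right) 8 - \left(6 - \frac{1}{6}\right) = -8 - \left(6 - \frac{1}{6}\right) = -8 - \frac{35}{6} = - \frac{83}{6}$)
$d{\left(-68 \right)} - \left(E{\left(0 \cdot 2 \left(-1\right),36 \right)} - \left(-442 - -882\right)\right) = \frac{64}{-68} - \left(- \frac{83}{6} - \left(-442 - -882\right)\right) = 64 \left(- \frac{1}{68}\right) - \left(- \frac{83}{6} - \left(-442 + 882\right)\right) = - \frac{16}{17} - \left(- \frac{83}{6} - 440\right) = - \frac{16}{17} - - \frac{2723}{6} = - \frac{16}{17} + \frac{2723}{6} = \frac{46195}{102}$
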